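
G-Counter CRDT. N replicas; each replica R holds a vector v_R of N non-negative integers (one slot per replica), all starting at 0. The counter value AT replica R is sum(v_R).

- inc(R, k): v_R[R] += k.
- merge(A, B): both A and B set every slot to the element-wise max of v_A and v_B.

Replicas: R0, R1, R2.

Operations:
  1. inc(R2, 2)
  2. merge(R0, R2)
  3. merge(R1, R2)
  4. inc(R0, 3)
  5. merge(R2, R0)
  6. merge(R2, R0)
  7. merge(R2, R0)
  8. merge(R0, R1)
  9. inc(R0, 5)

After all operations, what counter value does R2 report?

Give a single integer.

Answer: 5

Derivation:
Op 1: inc R2 by 2 -> R2=(0,0,2) value=2
Op 2: merge R0<->R2 -> R0=(0,0,2) R2=(0,0,2)
Op 3: merge R1<->R2 -> R1=(0,0,2) R2=(0,0,2)
Op 4: inc R0 by 3 -> R0=(3,0,2) value=5
Op 5: merge R2<->R0 -> R2=(3,0,2) R0=(3,0,2)
Op 6: merge R2<->R0 -> R2=(3,0,2) R0=(3,0,2)
Op 7: merge R2<->R0 -> R2=(3,0,2) R0=(3,0,2)
Op 8: merge R0<->R1 -> R0=(3,0,2) R1=(3,0,2)
Op 9: inc R0 by 5 -> R0=(8,0,2) value=10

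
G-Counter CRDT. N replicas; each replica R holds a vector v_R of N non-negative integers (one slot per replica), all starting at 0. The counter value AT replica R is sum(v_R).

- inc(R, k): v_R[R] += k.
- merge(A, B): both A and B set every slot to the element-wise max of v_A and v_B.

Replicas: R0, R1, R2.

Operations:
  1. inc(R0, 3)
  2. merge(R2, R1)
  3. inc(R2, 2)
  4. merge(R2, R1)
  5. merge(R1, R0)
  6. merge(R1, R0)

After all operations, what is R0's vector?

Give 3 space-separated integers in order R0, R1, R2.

Op 1: inc R0 by 3 -> R0=(3,0,0) value=3
Op 2: merge R2<->R1 -> R2=(0,0,0) R1=(0,0,0)
Op 3: inc R2 by 2 -> R2=(0,0,2) value=2
Op 4: merge R2<->R1 -> R2=(0,0,2) R1=(0,0,2)
Op 5: merge R1<->R0 -> R1=(3,0,2) R0=(3,0,2)
Op 6: merge R1<->R0 -> R1=(3,0,2) R0=(3,0,2)

Answer: 3 0 2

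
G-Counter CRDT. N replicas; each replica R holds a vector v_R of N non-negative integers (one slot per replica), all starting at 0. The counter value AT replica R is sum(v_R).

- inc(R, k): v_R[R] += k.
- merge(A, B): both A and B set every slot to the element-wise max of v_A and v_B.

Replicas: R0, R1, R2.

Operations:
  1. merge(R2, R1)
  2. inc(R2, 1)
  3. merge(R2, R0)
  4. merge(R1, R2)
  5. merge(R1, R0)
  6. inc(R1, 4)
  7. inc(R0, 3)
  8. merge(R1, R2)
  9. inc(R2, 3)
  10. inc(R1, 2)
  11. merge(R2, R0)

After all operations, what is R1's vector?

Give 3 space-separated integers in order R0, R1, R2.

Answer: 0 6 1

Derivation:
Op 1: merge R2<->R1 -> R2=(0,0,0) R1=(0,0,0)
Op 2: inc R2 by 1 -> R2=(0,0,1) value=1
Op 3: merge R2<->R0 -> R2=(0,0,1) R0=(0,0,1)
Op 4: merge R1<->R2 -> R1=(0,0,1) R2=(0,0,1)
Op 5: merge R1<->R0 -> R1=(0,0,1) R0=(0,0,1)
Op 6: inc R1 by 4 -> R1=(0,4,1) value=5
Op 7: inc R0 by 3 -> R0=(3,0,1) value=4
Op 8: merge R1<->R2 -> R1=(0,4,1) R2=(0,4,1)
Op 9: inc R2 by 3 -> R2=(0,4,4) value=8
Op 10: inc R1 by 2 -> R1=(0,6,1) value=7
Op 11: merge R2<->R0 -> R2=(3,4,4) R0=(3,4,4)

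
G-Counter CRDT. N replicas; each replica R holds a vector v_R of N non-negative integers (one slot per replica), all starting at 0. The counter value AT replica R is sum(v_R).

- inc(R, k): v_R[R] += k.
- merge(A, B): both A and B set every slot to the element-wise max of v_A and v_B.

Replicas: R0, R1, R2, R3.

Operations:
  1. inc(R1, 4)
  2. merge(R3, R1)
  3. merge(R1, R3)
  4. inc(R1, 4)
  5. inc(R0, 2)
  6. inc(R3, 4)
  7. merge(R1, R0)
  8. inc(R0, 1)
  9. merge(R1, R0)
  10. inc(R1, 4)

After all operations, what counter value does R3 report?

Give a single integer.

Op 1: inc R1 by 4 -> R1=(0,4,0,0) value=4
Op 2: merge R3<->R1 -> R3=(0,4,0,0) R1=(0,4,0,0)
Op 3: merge R1<->R3 -> R1=(0,4,0,0) R3=(0,4,0,0)
Op 4: inc R1 by 4 -> R1=(0,8,0,0) value=8
Op 5: inc R0 by 2 -> R0=(2,0,0,0) value=2
Op 6: inc R3 by 4 -> R3=(0,4,0,4) value=8
Op 7: merge R1<->R0 -> R1=(2,8,0,0) R0=(2,8,0,0)
Op 8: inc R0 by 1 -> R0=(3,8,0,0) value=11
Op 9: merge R1<->R0 -> R1=(3,8,0,0) R0=(3,8,0,0)
Op 10: inc R1 by 4 -> R1=(3,12,0,0) value=15

Answer: 8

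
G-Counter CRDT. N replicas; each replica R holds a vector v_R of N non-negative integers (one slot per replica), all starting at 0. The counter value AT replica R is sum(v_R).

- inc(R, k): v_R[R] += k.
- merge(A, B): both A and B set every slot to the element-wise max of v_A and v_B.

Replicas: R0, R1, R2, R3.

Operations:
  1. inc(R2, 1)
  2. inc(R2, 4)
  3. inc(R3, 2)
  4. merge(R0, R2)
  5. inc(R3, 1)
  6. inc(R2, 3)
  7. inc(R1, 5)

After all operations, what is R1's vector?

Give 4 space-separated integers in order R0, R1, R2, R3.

Op 1: inc R2 by 1 -> R2=(0,0,1,0) value=1
Op 2: inc R2 by 4 -> R2=(0,0,5,0) value=5
Op 3: inc R3 by 2 -> R3=(0,0,0,2) value=2
Op 4: merge R0<->R2 -> R0=(0,0,5,0) R2=(0,0,5,0)
Op 5: inc R3 by 1 -> R3=(0,0,0,3) value=3
Op 6: inc R2 by 3 -> R2=(0,0,8,0) value=8
Op 7: inc R1 by 5 -> R1=(0,5,0,0) value=5

Answer: 0 5 0 0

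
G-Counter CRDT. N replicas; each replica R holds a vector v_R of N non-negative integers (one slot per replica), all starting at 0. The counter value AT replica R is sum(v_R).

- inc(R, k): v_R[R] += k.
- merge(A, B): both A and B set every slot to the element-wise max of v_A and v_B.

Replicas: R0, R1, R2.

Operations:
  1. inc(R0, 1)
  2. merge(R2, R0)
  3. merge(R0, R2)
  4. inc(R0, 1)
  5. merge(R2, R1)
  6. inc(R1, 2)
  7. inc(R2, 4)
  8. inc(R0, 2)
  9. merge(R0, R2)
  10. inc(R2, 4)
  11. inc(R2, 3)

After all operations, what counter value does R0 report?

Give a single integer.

Op 1: inc R0 by 1 -> R0=(1,0,0) value=1
Op 2: merge R2<->R0 -> R2=(1,0,0) R0=(1,0,0)
Op 3: merge R0<->R2 -> R0=(1,0,0) R2=(1,0,0)
Op 4: inc R0 by 1 -> R0=(2,0,0) value=2
Op 5: merge R2<->R1 -> R2=(1,0,0) R1=(1,0,0)
Op 6: inc R1 by 2 -> R1=(1,2,0) value=3
Op 7: inc R2 by 4 -> R2=(1,0,4) value=5
Op 8: inc R0 by 2 -> R0=(4,0,0) value=4
Op 9: merge R0<->R2 -> R0=(4,0,4) R2=(4,0,4)
Op 10: inc R2 by 4 -> R2=(4,0,8) value=12
Op 11: inc R2 by 3 -> R2=(4,0,11) value=15

Answer: 8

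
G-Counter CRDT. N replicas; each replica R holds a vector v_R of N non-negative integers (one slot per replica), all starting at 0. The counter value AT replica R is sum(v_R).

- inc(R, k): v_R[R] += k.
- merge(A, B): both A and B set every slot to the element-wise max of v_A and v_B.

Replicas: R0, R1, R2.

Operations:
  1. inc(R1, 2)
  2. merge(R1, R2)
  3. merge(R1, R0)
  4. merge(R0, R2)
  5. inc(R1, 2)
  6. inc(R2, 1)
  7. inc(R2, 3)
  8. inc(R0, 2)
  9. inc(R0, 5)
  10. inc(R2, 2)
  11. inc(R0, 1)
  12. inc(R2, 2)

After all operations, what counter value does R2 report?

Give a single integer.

Answer: 10

Derivation:
Op 1: inc R1 by 2 -> R1=(0,2,0) value=2
Op 2: merge R1<->R2 -> R1=(0,2,0) R2=(0,2,0)
Op 3: merge R1<->R0 -> R1=(0,2,0) R0=(0,2,0)
Op 4: merge R0<->R2 -> R0=(0,2,0) R2=(0,2,0)
Op 5: inc R1 by 2 -> R1=(0,4,0) value=4
Op 6: inc R2 by 1 -> R2=(0,2,1) value=3
Op 7: inc R2 by 3 -> R2=(0,2,4) value=6
Op 8: inc R0 by 2 -> R0=(2,2,0) value=4
Op 9: inc R0 by 5 -> R0=(7,2,0) value=9
Op 10: inc R2 by 2 -> R2=(0,2,6) value=8
Op 11: inc R0 by 1 -> R0=(8,2,0) value=10
Op 12: inc R2 by 2 -> R2=(0,2,8) value=10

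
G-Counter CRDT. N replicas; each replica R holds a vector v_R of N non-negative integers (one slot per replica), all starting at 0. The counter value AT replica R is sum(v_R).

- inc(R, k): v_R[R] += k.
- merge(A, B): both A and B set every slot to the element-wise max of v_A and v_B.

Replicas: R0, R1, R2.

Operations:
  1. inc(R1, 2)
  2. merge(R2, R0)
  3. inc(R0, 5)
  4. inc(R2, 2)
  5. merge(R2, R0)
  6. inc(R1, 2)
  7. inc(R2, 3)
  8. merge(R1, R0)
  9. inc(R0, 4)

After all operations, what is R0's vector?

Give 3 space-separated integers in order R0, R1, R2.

Op 1: inc R1 by 2 -> R1=(0,2,0) value=2
Op 2: merge R2<->R0 -> R2=(0,0,0) R0=(0,0,0)
Op 3: inc R0 by 5 -> R0=(5,0,0) value=5
Op 4: inc R2 by 2 -> R2=(0,0,2) value=2
Op 5: merge R2<->R0 -> R2=(5,0,2) R0=(5,0,2)
Op 6: inc R1 by 2 -> R1=(0,4,0) value=4
Op 7: inc R2 by 3 -> R2=(5,0,5) value=10
Op 8: merge R1<->R0 -> R1=(5,4,2) R0=(5,4,2)
Op 9: inc R0 by 4 -> R0=(9,4,2) value=15

Answer: 9 4 2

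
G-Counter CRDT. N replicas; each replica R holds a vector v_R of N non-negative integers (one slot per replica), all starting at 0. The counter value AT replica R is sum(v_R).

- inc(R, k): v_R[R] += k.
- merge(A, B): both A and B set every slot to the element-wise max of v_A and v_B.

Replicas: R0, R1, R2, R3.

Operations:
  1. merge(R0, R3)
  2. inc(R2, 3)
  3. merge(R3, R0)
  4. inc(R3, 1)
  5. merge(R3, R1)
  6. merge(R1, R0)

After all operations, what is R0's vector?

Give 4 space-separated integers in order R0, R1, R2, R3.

Answer: 0 0 0 1

Derivation:
Op 1: merge R0<->R3 -> R0=(0,0,0,0) R3=(0,0,0,0)
Op 2: inc R2 by 3 -> R2=(0,0,3,0) value=3
Op 3: merge R3<->R0 -> R3=(0,0,0,0) R0=(0,0,0,0)
Op 4: inc R3 by 1 -> R3=(0,0,0,1) value=1
Op 5: merge R3<->R1 -> R3=(0,0,0,1) R1=(0,0,0,1)
Op 6: merge R1<->R0 -> R1=(0,0,0,1) R0=(0,0,0,1)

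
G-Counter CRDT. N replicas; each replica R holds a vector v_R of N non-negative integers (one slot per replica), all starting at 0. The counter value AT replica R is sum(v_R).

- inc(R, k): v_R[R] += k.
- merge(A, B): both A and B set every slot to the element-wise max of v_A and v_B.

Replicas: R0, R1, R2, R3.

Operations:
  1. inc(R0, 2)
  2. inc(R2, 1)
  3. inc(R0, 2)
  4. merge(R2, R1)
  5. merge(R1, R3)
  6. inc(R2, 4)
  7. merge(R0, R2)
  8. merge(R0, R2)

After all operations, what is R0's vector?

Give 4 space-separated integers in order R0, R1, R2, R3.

Answer: 4 0 5 0

Derivation:
Op 1: inc R0 by 2 -> R0=(2,0,0,0) value=2
Op 2: inc R2 by 1 -> R2=(0,0,1,0) value=1
Op 3: inc R0 by 2 -> R0=(4,0,0,0) value=4
Op 4: merge R2<->R1 -> R2=(0,0,1,0) R1=(0,0,1,0)
Op 5: merge R1<->R3 -> R1=(0,0,1,0) R3=(0,0,1,0)
Op 6: inc R2 by 4 -> R2=(0,0,5,0) value=5
Op 7: merge R0<->R2 -> R0=(4,0,5,0) R2=(4,0,5,0)
Op 8: merge R0<->R2 -> R0=(4,0,5,0) R2=(4,0,5,0)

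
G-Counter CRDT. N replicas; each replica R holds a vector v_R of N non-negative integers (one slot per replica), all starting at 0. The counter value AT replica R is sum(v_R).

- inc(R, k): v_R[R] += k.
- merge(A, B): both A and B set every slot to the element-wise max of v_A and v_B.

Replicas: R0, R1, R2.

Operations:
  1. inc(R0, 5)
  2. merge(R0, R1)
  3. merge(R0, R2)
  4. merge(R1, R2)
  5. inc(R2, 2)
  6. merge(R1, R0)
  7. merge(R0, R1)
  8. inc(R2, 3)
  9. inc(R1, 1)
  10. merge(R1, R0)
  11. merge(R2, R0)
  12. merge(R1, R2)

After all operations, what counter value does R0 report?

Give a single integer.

Op 1: inc R0 by 5 -> R0=(5,0,0) value=5
Op 2: merge R0<->R1 -> R0=(5,0,0) R1=(5,0,0)
Op 3: merge R0<->R2 -> R0=(5,0,0) R2=(5,0,0)
Op 4: merge R1<->R2 -> R1=(5,0,0) R2=(5,0,0)
Op 5: inc R2 by 2 -> R2=(5,0,2) value=7
Op 6: merge R1<->R0 -> R1=(5,0,0) R0=(5,0,0)
Op 7: merge R0<->R1 -> R0=(5,0,0) R1=(5,0,0)
Op 8: inc R2 by 3 -> R2=(5,0,5) value=10
Op 9: inc R1 by 1 -> R1=(5,1,0) value=6
Op 10: merge R1<->R0 -> R1=(5,1,0) R0=(5,1,0)
Op 11: merge R2<->R0 -> R2=(5,1,5) R0=(5,1,5)
Op 12: merge R1<->R2 -> R1=(5,1,5) R2=(5,1,5)

Answer: 11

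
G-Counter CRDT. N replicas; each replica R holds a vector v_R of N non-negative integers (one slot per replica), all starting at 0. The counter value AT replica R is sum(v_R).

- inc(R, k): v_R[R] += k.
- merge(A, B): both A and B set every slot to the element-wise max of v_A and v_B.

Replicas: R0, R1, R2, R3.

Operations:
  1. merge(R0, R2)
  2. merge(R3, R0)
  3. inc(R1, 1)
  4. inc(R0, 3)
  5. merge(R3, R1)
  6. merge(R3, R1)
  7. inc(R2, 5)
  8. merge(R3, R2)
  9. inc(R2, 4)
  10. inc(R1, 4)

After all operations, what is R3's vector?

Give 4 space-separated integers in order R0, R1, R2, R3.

Answer: 0 1 5 0

Derivation:
Op 1: merge R0<->R2 -> R0=(0,0,0,0) R2=(0,0,0,0)
Op 2: merge R3<->R0 -> R3=(0,0,0,0) R0=(0,0,0,0)
Op 3: inc R1 by 1 -> R1=(0,1,0,0) value=1
Op 4: inc R0 by 3 -> R0=(3,0,0,0) value=3
Op 5: merge R3<->R1 -> R3=(0,1,0,0) R1=(0,1,0,0)
Op 6: merge R3<->R1 -> R3=(0,1,0,0) R1=(0,1,0,0)
Op 7: inc R2 by 5 -> R2=(0,0,5,0) value=5
Op 8: merge R3<->R2 -> R3=(0,1,5,0) R2=(0,1,5,0)
Op 9: inc R2 by 4 -> R2=(0,1,9,0) value=10
Op 10: inc R1 by 4 -> R1=(0,5,0,0) value=5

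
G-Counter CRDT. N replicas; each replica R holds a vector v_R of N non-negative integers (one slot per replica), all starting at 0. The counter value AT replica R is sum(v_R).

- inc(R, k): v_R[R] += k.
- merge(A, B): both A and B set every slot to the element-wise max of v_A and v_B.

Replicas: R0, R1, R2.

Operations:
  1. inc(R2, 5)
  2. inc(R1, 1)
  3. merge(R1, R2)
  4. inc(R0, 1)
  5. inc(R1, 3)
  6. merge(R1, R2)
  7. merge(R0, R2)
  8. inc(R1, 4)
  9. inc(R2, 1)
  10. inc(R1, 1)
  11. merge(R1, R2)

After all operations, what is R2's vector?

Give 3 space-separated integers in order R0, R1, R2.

Op 1: inc R2 by 5 -> R2=(0,0,5) value=5
Op 2: inc R1 by 1 -> R1=(0,1,0) value=1
Op 3: merge R1<->R2 -> R1=(0,1,5) R2=(0,1,5)
Op 4: inc R0 by 1 -> R0=(1,0,0) value=1
Op 5: inc R1 by 3 -> R1=(0,4,5) value=9
Op 6: merge R1<->R2 -> R1=(0,4,5) R2=(0,4,5)
Op 7: merge R0<->R2 -> R0=(1,4,5) R2=(1,4,5)
Op 8: inc R1 by 4 -> R1=(0,8,5) value=13
Op 9: inc R2 by 1 -> R2=(1,4,6) value=11
Op 10: inc R1 by 1 -> R1=(0,9,5) value=14
Op 11: merge R1<->R2 -> R1=(1,9,6) R2=(1,9,6)

Answer: 1 9 6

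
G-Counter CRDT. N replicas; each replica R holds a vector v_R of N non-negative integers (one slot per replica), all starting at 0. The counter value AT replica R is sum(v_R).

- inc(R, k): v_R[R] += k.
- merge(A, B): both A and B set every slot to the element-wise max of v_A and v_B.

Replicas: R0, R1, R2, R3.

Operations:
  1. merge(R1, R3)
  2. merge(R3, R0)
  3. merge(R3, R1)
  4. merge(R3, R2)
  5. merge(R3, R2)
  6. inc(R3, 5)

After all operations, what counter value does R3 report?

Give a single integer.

Op 1: merge R1<->R3 -> R1=(0,0,0,0) R3=(0,0,0,0)
Op 2: merge R3<->R0 -> R3=(0,0,0,0) R0=(0,0,0,0)
Op 3: merge R3<->R1 -> R3=(0,0,0,0) R1=(0,0,0,0)
Op 4: merge R3<->R2 -> R3=(0,0,0,0) R2=(0,0,0,0)
Op 5: merge R3<->R2 -> R3=(0,0,0,0) R2=(0,0,0,0)
Op 6: inc R3 by 5 -> R3=(0,0,0,5) value=5

Answer: 5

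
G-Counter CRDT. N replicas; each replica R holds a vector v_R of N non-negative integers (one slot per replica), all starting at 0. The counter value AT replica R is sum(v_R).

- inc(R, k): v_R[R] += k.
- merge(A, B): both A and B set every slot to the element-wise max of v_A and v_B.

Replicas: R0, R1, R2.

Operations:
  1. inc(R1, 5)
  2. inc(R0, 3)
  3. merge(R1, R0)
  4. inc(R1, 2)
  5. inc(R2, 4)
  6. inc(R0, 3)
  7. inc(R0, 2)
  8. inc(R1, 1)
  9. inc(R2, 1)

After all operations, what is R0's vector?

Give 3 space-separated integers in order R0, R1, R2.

Answer: 8 5 0

Derivation:
Op 1: inc R1 by 5 -> R1=(0,5,0) value=5
Op 2: inc R0 by 3 -> R0=(3,0,0) value=3
Op 3: merge R1<->R0 -> R1=(3,5,0) R0=(3,5,0)
Op 4: inc R1 by 2 -> R1=(3,7,0) value=10
Op 5: inc R2 by 4 -> R2=(0,0,4) value=4
Op 6: inc R0 by 3 -> R0=(6,5,0) value=11
Op 7: inc R0 by 2 -> R0=(8,5,0) value=13
Op 8: inc R1 by 1 -> R1=(3,8,0) value=11
Op 9: inc R2 by 1 -> R2=(0,0,5) value=5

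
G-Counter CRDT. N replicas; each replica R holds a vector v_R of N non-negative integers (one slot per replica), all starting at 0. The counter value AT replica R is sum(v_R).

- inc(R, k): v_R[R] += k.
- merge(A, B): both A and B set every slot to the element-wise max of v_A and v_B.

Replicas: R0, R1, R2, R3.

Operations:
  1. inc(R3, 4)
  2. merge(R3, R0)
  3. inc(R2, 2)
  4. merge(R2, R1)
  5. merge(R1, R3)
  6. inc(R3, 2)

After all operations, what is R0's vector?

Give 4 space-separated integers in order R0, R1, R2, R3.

Op 1: inc R3 by 4 -> R3=(0,0,0,4) value=4
Op 2: merge R3<->R0 -> R3=(0,0,0,4) R0=(0,0,0,4)
Op 3: inc R2 by 2 -> R2=(0,0,2,0) value=2
Op 4: merge R2<->R1 -> R2=(0,0,2,0) R1=(0,0,2,0)
Op 5: merge R1<->R3 -> R1=(0,0,2,4) R3=(0,0,2,4)
Op 6: inc R3 by 2 -> R3=(0,0,2,6) value=8

Answer: 0 0 0 4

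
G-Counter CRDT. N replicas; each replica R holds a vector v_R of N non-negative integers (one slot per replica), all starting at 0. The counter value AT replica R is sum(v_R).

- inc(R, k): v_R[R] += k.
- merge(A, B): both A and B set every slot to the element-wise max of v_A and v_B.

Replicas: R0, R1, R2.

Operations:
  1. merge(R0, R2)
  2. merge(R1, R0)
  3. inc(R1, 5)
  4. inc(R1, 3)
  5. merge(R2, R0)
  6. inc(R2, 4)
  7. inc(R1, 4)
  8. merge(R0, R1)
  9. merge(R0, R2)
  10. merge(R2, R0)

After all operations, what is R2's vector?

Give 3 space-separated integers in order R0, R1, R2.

Op 1: merge R0<->R2 -> R0=(0,0,0) R2=(0,0,0)
Op 2: merge R1<->R0 -> R1=(0,0,0) R0=(0,0,0)
Op 3: inc R1 by 5 -> R1=(0,5,0) value=5
Op 4: inc R1 by 3 -> R1=(0,8,0) value=8
Op 5: merge R2<->R0 -> R2=(0,0,0) R0=(0,0,0)
Op 6: inc R2 by 4 -> R2=(0,0,4) value=4
Op 7: inc R1 by 4 -> R1=(0,12,0) value=12
Op 8: merge R0<->R1 -> R0=(0,12,0) R1=(0,12,0)
Op 9: merge R0<->R2 -> R0=(0,12,4) R2=(0,12,4)
Op 10: merge R2<->R0 -> R2=(0,12,4) R0=(0,12,4)

Answer: 0 12 4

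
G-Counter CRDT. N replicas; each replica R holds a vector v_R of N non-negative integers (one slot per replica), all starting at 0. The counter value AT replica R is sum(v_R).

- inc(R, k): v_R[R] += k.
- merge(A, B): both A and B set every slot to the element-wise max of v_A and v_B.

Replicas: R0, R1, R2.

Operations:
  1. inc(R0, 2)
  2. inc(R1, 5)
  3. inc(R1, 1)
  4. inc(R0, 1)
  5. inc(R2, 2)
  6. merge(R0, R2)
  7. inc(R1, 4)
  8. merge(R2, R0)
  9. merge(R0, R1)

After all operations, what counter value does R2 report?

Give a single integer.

Op 1: inc R0 by 2 -> R0=(2,0,0) value=2
Op 2: inc R1 by 5 -> R1=(0,5,0) value=5
Op 3: inc R1 by 1 -> R1=(0,6,0) value=6
Op 4: inc R0 by 1 -> R0=(3,0,0) value=3
Op 5: inc R2 by 2 -> R2=(0,0,2) value=2
Op 6: merge R0<->R2 -> R0=(3,0,2) R2=(3,0,2)
Op 7: inc R1 by 4 -> R1=(0,10,0) value=10
Op 8: merge R2<->R0 -> R2=(3,0,2) R0=(3,0,2)
Op 9: merge R0<->R1 -> R0=(3,10,2) R1=(3,10,2)

Answer: 5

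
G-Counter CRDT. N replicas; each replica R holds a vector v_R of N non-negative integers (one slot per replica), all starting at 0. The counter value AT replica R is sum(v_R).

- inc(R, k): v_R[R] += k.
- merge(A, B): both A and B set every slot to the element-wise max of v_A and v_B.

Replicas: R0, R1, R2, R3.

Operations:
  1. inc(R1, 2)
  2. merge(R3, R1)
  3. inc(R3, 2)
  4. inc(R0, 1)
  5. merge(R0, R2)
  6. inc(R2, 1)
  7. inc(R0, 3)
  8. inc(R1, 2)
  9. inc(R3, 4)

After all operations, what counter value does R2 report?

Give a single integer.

Answer: 2

Derivation:
Op 1: inc R1 by 2 -> R1=(0,2,0,0) value=2
Op 2: merge R3<->R1 -> R3=(0,2,0,0) R1=(0,2,0,0)
Op 3: inc R3 by 2 -> R3=(0,2,0,2) value=4
Op 4: inc R0 by 1 -> R0=(1,0,0,0) value=1
Op 5: merge R0<->R2 -> R0=(1,0,0,0) R2=(1,0,0,0)
Op 6: inc R2 by 1 -> R2=(1,0,1,0) value=2
Op 7: inc R0 by 3 -> R0=(4,0,0,0) value=4
Op 8: inc R1 by 2 -> R1=(0,4,0,0) value=4
Op 9: inc R3 by 4 -> R3=(0,2,0,6) value=8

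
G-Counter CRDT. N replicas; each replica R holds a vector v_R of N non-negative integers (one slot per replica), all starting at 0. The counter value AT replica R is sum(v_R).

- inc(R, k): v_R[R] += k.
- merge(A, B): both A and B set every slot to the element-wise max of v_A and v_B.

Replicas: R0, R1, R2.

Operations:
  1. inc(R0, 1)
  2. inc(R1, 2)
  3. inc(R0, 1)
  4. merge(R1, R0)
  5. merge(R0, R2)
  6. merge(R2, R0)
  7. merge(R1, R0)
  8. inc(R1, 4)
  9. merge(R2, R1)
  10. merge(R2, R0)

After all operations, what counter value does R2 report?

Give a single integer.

Answer: 8

Derivation:
Op 1: inc R0 by 1 -> R0=(1,0,0) value=1
Op 2: inc R1 by 2 -> R1=(0,2,0) value=2
Op 3: inc R0 by 1 -> R0=(2,0,0) value=2
Op 4: merge R1<->R0 -> R1=(2,2,0) R0=(2,2,0)
Op 5: merge R0<->R2 -> R0=(2,2,0) R2=(2,2,0)
Op 6: merge R2<->R0 -> R2=(2,2,0) R0=(2,2,0)
Op 7: merge R1<->R0 -> R1=(2,2,0) R0=(2,2,0)
Op 8: inc R1 by 4 -> R1=(2,6,0) value=8
Op 9: merge R2<->R1 -> R2=(2,6,0) R1=(2,6,0)
Op 10: merge R2<->R0 -> R2=(2,6,0) R0=(2,6,0)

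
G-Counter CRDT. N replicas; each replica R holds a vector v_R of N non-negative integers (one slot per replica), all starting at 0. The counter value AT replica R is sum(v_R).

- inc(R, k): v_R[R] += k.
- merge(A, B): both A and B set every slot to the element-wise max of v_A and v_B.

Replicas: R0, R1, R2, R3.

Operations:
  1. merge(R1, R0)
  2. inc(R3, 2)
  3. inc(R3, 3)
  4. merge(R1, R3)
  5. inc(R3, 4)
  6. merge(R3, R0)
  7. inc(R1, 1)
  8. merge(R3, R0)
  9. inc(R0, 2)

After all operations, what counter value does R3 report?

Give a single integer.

Answer: 9

Derivation:
Op 1: merge R1<->R0 -> R1=(0,0,0,0) R0=(0,0,0,0)
Op 2: inc R3 by 2 -> R3=(0,0,0,2) value=2
Op 3: inc R3 by 3 -> R3=(0,0,0,5) value=5
Op 4: merge R1<->R3 -> R1=(0,0,0,5) R3=(0,0,0,5)
Op 5: inc R3 by 4 -> R3=(0,0,0,9) value=9
Op 6: merge R3<->R0 -> R3=(0,0,0,9) R0=(0,0,0,9)
Op 7: inc R1 by 1 -> R1=(0,1,0,5) value=6
Op 8: merge R3<->R0 -> R3=(0,0,0,9) R0=(0,0,0,9)
Op 9: inc R0 by 2 -> R0=(2,0,0,9) value=11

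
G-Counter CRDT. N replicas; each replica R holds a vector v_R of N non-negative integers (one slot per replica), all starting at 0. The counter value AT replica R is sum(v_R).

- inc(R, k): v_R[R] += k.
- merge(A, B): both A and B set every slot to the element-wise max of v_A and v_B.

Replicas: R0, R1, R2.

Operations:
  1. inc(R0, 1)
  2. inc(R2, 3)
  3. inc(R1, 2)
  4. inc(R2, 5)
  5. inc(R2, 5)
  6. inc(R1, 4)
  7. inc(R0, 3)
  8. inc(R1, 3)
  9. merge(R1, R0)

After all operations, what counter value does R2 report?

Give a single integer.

Answer: 13

Derivation:
Op 1: inc R0 by 1 -> R0=(1,0,0) value=1
Op 2: inc R2 by 3 -> R2=(0,0,3) value=3
Op 3: inc R1 by 2 -> R1=(0,2,0) value=2
Op 4: inc R2 by 5 -> R2=(0,0,8) value=8
Op 5: inc R2 by 5 -> R2=(0,0,13) value=13
Op 6: inc R1 by 4 -> R1=(0,6,0) value=6
Op 7: inc R0 by 3 -> R0=(4,0,0) value=4
Op 8: inc R1 by 3 -> R1=(0,9,0) value=9
Op 9: merge R1<->R0 -> R1=(4,9,0) R0=(4,9,0)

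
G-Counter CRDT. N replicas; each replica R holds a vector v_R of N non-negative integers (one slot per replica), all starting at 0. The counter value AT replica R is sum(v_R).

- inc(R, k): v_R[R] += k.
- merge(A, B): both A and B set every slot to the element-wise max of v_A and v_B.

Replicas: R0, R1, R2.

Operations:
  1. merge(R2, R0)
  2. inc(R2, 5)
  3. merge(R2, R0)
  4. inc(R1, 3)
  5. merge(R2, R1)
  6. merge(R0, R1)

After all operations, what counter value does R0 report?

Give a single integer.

Answer: 8

Derivation:
Op 1: merge R2<->R0 -> R2=(0,0,0) R0=(0,0,0)
Op 2: inc R2 by 5 -> R2=(0,0,5) value=5
Op 3: merge R2<->R0 -> R2=(0,0,5) R0=(0,0,5)
Op 4: inc R1 by 3 -> R1=(0,3,0) value=3
Op 5: merge R2<->R1 -> R2=(0,3,5) R1=(0,3,5)
Op 6: merge R0<->R1 -> R0=(0,3,5) R1=(0,3,5)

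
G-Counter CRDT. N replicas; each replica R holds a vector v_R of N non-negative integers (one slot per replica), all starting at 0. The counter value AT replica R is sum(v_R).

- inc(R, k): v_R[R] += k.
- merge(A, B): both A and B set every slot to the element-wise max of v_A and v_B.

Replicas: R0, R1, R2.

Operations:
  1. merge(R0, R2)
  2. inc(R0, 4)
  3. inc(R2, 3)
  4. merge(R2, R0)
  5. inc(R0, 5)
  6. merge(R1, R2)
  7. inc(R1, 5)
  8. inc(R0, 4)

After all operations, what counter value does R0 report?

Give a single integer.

Answer: 16

Derivation:
Op 1: merge R0<->R2 -> R0=(0,0,0) R2=(0,0,0)
Op 2: inc R0 by 4 -> R0=(4,0,0) value=4
Op 3: inc R2 by 3 -> R2=(0,0,3) value=3
Op 4: merge R2<->R0 -> R2=(4,0,3) R0=(4,0,3)
Op 5: inc R0 by 5 -> R0=(9,0,3) value=12
Op 6: merge R1<->R2 -> R1=(4,0,3) R2=(4,0,3)
Op 7: inc R1 by 5 -> R1=(4,5,3) value=12
Op 8: inc R0 by 4 -> R0=(13,0,3) value=16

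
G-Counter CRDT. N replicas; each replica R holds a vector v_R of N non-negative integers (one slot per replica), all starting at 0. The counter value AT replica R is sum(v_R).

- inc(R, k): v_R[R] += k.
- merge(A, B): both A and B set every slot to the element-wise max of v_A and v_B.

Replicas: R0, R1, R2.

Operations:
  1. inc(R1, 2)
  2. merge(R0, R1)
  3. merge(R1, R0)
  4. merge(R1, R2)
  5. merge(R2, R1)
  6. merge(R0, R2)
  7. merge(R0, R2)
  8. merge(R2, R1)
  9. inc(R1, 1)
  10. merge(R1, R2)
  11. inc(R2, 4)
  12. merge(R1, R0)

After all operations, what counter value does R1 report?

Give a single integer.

Answer: 3

Derivation:
Op 1: inc R1 by 2 -> R1=(0,2,0) value=2
Op 2: merge R0<->R1 -> R0=(0,2,0) R1=(0,2,0)
Op 3: merge R1<->R0 -> R1=(0,2,0) R0=(0,2,0)
Op 4: merge R1<->R2 -> R1=(0,2,0) R2=(0,2,0)
Op 5: merge R2<->R1 -> R2=(0,2,0) R1=(0,2,0)
Op 6: merge R0<->R2 -> R0=(0,2,0) R2=(0,2,0)
Op 7: merge R0<->R2 -> R0=(0,2,0) R2=(0,2,0)
Op 8: merge R2<->R1 -> R2=(0,2,0) R1=(0,2,0)
Op 9: inc R1 by 1 -> R1=(0,3,0) value=3
Op 10: merge R1<->R2 -> R1=(0,3,0) R2=(0,3,0)
Op 11: inc R2 by 4 -> R2=(0,3,4) value=7
Op 12: merge R1<->R0 -> R1=(0,3,0) R0=(0,3,0)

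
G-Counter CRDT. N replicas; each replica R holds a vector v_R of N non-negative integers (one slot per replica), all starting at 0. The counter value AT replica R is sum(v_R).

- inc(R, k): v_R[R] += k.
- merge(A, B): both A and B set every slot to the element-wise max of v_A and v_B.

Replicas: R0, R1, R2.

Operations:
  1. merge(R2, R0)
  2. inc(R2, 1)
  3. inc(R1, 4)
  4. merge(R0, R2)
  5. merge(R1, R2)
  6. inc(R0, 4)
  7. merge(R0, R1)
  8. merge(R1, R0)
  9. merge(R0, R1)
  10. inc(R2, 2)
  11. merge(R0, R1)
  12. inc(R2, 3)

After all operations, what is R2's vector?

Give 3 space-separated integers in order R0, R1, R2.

Answer: 0 4 6

Derivation:
Op 1: merge R2<->R0 -> R2=(0,0,0) R0=(0,0,0)
Op 2: inc R2 by 1 -> R2=(0,0,1) value=1
Op 3: inc R1 by 4 -> R1=(0,4,0) value=4
Op 4: merge R0<->R2 -> R0=(0,0,1) R2=(0,0,1)
Op 5: merge R1<->R2 -> R1=(0,4,1) R2=(0,4,1)
Op 6: inc R0 by 4 -> R0=(4,0,1) value=5
Op 7: merge R0<->R1 -> R0=(4,4,1) R1=(4,4,1)
Op 8: merge R1<->R0 -> R1=(4,4,1) R0=(4,4,1)
Op 9: merge R0<->R1 -> R0=(4,4,1) R1=(4,4,1)
Op 10: inc R2 by 2 -> R2=(0,4,3) value=7
Op 11: merge R0<->R1 -> R0=(4,4,1) R1=(4,4,1)
Op 12: inc R2 by 3 -> R2=(0,4,6) value=10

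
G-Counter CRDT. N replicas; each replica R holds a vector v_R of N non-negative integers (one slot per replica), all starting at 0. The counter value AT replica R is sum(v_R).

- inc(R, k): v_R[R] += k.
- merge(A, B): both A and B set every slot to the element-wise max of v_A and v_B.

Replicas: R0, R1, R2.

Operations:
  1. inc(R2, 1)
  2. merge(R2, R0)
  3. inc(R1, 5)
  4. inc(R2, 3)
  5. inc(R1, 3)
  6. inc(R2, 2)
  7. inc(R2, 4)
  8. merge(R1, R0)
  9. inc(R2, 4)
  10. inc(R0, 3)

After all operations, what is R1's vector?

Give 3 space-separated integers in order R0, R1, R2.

Answer: 0 8 1

Derivation:
Op 1: inc R2 by 1 -> R2=(0,0,1) value=1
Op 2: merge R2<->R0 -> R2=(0,0,1) R0=(0,0,1)
Op 3: inc R1 by 5 -> R1=(0,5,0) value=5
Op 4: inc R2 by 3 -> R2=(0,0,4) value=4
Op 5: inc R1 by 3 -> R1=(0,8,0) value=8
Op 6: inc R2 by 2 -> R2=(0,0,6) value=6
Op 7: inc R2 by 4 -> R2=(0,0,10) value=10
Op 8: merge R1<->R0 -> R1=(0,8,1) R0=(0,8,1)
Op 9: inc R2 by 4 -> R2=(0,0,14) value=14
Op 10: inc R0 by 3 -> R0=(3,8,1) value=12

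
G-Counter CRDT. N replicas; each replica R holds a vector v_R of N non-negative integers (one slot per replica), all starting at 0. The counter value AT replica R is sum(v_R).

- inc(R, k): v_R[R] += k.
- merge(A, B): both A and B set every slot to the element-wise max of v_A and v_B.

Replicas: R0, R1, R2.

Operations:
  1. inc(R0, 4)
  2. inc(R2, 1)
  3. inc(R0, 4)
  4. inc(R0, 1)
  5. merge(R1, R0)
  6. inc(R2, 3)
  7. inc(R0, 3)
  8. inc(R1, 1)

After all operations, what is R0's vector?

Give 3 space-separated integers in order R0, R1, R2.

Op 1: inc R0 by 4 -> R0=(4,0,0) value=4
Op 2: inc R2 by 1 -> R2=(0,0,1) value=1
Op 3: inc R0 by 4 -> R0=(8,0,0) value=8
Op 4: inc R0 by 1 -> R0=(9,0,0) value=9
Op 5: merge R1<->R0 -> R1=(9,0,0) R0=(9,0,0)
Op 6: inc R2 by 3 -> R2=(0,0,4) value=4
Op 7: inc R0 by 3 -> R0=(12,0,0) value=12
Op 8: inc R1 by 1 -> R1=(9,1,0) value=10

Answer: 12 0 0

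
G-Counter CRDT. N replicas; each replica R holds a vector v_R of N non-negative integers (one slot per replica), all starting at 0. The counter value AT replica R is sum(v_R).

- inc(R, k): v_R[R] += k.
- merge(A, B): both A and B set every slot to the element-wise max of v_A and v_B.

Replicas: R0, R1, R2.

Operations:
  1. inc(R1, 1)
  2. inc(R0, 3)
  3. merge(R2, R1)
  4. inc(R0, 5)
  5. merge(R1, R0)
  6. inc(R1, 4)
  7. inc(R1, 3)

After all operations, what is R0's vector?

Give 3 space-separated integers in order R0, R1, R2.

Op 1: inc R1 by 1 -> R1=(0,1,0) value=1
Op 2: inc R0 by 3 -> R0=(3,0,0) value=3
Op 3: merge R2<->R1 -> R2=(0,1,0) R1=(0,1,0)
Op 4: inc R0 by 5 -> R0=(8,0,0) value=8
Op 5: merge R1<->R0 -> R1=(8,1,0) R0=(8,1,0)
Op 6: inc R1 by 4 -> R1=(8,5,0) value=13
Op 7: inc R1 by 3 -> R1=(8,8,0) value=16

Answer: 8 1 0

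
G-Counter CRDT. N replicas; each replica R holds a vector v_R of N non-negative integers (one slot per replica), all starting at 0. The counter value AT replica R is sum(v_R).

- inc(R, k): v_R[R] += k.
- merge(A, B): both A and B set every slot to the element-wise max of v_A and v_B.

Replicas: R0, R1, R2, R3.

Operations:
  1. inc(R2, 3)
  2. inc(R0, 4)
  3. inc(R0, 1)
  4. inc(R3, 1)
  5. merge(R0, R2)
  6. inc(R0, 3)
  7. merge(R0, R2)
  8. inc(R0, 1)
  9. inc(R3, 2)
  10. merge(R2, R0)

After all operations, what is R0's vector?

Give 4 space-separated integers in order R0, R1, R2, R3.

Answer: 9 0 3 0

Derivation:
Op 1: inc R2 by 3 -> R2=(0,0,3,0) value=3
Op 2: inc R0 by 4 -> R0=(4,0,0,0) value=4
Op 3: inc R0 by 1 -> R0=(5,0,0,0) value=5
Op 4: inc R3 by 1 -> R3=(0,0,0,1) value=1
Op 5: merge R0<->R2 -> R0=(5,0,3,0) R2=(5,0,3,0)
Op 6: inc R0 by 3 -> R0=(8,0,3,0) value=11
Op 7: merge R0<->R2 -> R0=(8,0,3,0) R2=(8,0,3,0)
Op 8: inc R0 by 1 -> R0=(9,0,3,0) value=12
Op 9: inc R3 by 2 -> R3=(0,0,0,3) value=3
Op 10: merge R2<->R0 -> R2=(9,0,3,0) R0=(9,0,3,0)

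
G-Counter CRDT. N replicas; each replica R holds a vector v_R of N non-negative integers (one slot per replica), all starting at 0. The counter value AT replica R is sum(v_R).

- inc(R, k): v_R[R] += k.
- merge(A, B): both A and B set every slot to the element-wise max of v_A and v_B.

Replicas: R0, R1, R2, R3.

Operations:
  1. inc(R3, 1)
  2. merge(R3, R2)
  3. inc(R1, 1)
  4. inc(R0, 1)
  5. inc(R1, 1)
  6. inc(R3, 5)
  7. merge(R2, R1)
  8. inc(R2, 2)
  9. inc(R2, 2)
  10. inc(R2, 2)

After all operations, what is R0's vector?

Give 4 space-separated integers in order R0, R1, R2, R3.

Op 1: inc R3 by 1 -> R3=(0,0,0,1) value=1
Op 2: merge R3<->R2 -> R3=(0,0,0,1) R2=(0,0,0,1)
Op 3: inc R1 by 1 -> R1=(0,1,0,0) value=1
Op 4: inc R0 by 1 -> R0=(1,0,0,0) value=1
Op 5: inc R1 by 1 -> R1=(0,2,0,0) value=2
Op 6: inc R3 by 5 -> R3=(0,0,0,6) value=6
Op 7: merge R2<->R1 -> R2=(0,2,0,1) R1=(0,2,0,1)
Op 8: inc R2 by 2 -> R2=(0,2,2,1) value=5
Op 9: inc R2 by 2 -> R2=(0,2,4,1) value=7
Op 10: inc R2 by 2 -> R2=(0,2,6,1) value=9

Answer: 1 0 0 0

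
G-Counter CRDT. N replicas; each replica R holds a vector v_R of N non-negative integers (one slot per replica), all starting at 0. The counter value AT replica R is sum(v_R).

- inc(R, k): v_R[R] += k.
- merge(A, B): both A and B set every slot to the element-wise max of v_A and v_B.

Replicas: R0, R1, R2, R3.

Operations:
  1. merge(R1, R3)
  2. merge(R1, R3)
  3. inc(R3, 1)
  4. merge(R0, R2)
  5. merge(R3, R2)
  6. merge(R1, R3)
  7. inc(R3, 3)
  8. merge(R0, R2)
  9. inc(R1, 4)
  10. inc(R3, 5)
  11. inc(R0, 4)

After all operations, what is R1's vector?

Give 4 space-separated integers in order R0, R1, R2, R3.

Op 1: merge R1<->R3 -> R1=(0,0,0,0) R3=(0,0,0,0)
Op 2: merge R1<->R3 -> R1=(0,0,0,0) R3=(0,0,0,0)
Op 3: inc R3 by 1 -> R3=(0,0,0,1) value=1
Op 4: merge R0<->R2 -> R0=(0,0,0,0) R2=(0,0,0,0)
Op 5: merge R3<->R2 -> R3=(0,0,0,1) R2=(0,0,0,1)
Op 6: merge R1<->R3 -> R1=(0,0,0,1) R3=(0,0,0,1)
Op 7: inc R3 by 3 -> R3=(0,0,0,4) value=4
Op 8: merge R0<->R2 -> R0=(0,0,0,1) R2=(0,0,0,1)
Op 9: inc R1 by 4 -> R1=(0,4,0,1) value=5
Op 10: inc R3 by 5 -> R3=(0,0,0,9) value=9
Op 11: inc R0 by 4 -> R0=(4,0,0,1) value=5

Answer: 0 4 0 1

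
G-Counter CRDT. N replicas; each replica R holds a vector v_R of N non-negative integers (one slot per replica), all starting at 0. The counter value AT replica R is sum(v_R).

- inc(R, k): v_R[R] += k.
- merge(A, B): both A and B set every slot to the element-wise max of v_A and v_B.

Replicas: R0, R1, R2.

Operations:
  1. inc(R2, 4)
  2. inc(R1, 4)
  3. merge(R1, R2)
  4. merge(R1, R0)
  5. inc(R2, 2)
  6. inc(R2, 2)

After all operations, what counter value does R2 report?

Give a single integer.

Op 1: inc R2 by 4 -> R2=(0,0,4) value=4
Op 2: inc R1 by 4 -> R1=(0,4,0) value=4
Op 3: merge R1<->R2 -> R1=(0,4,4) R2=(0,4,4)
Op 4: merge R1<->R0 -> R1=(0,4,4) R0=(0,4,4)
Op 5: inc R2 by 2 -> R2=(0,4,6) value=10
Op 6: inc R2 by 2 -> R2=(0,4,8) value=12

Answer: 12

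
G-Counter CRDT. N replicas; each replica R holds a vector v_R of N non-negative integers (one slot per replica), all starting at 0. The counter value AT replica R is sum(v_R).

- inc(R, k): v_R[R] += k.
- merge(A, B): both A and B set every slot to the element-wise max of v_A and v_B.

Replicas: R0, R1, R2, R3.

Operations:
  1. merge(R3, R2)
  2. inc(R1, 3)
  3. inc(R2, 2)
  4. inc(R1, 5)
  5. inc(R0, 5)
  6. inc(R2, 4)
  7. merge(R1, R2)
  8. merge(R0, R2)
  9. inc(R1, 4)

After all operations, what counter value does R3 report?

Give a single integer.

Answer: 0

Derivation:
Op 1: merge R3<->R2 -> R3=(0,0,0,0) R2=(0,0,0,0)
Op 2: inc R1 by 3 -> R1=(0,3,0,0) value=3
Op 3: inc R2 by 2 -> R2=(0,0,2,0) value=2
Op 4: inc R1 by 5 -> R1=(0,8,0,0) value=8
Op 5: inc R0 by 5 -> R0=(5,0,0,0) value=5
Op 6: inc R2 by 4 -> R2=(0,0,6,0) value=6
Op 7: merge R1<->R2 -> R1=(0,8,6,0) R2=(0,8,6,0)
Op 8: merge R0<->R2 -> R0=(5,8,6,0) R2=(5,8,6,0)
Op 9: inc R1 by 4 -> R1=(0,12,6,0) value=18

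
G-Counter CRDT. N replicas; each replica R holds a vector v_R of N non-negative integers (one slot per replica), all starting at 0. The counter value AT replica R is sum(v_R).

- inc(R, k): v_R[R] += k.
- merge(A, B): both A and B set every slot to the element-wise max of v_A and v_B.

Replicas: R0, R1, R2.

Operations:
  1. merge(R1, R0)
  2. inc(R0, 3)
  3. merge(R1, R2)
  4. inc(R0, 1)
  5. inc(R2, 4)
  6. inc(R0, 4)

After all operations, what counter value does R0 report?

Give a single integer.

Op 1: merge R1<->R0 -> R1=(0,0,0) R0=(0,0,0)
Op 2: inc R0 by 3 -> R0=(3,0,0) value=3
Op 3: merge R1<->R2 -> R1=(0,0,0) R2=(0,0,0)
Op 4: inc R0 by 1 -> R0=(4,0,0) value=4
Op 5: inc R2 by 4 -> R2=(0,0,4) value=4
Op 6: inc R0 by 4 -> R0=(8,0,0) value=8

Answer: 8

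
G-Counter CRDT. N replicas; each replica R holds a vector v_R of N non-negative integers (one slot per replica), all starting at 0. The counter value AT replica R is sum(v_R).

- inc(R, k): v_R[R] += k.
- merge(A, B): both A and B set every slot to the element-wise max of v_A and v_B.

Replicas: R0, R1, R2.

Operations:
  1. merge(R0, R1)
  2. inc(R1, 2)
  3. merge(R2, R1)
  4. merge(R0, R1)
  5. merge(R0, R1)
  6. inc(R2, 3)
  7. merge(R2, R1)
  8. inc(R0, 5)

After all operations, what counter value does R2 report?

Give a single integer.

Op 1: merge R0<->R1 -> R0=(0,0,0) R1=(0,0,0)
Op 2: inc R1 by 2 -> R1=(0,2,0) value=2
Op 3: merge R2<->R1 -> R2=(0,2,0) R1=(0,2,0)
Op 4: merge R0<->R1 -> R0=(0,2,0) R1=(0,2,0)
Op 5: merge R0<->R1 -> R0=(0,2,0) R1=(0,2,0)
Op 6: inc R2 by 3 -> R2=(0,2,3) value=5
Op 7: merge R2<->R1 -> R2=(0,2,3) R1=(0,2,3)
Op 8: inc R0 by 5 -> R0=(5,2,0) value=7

Answer: 5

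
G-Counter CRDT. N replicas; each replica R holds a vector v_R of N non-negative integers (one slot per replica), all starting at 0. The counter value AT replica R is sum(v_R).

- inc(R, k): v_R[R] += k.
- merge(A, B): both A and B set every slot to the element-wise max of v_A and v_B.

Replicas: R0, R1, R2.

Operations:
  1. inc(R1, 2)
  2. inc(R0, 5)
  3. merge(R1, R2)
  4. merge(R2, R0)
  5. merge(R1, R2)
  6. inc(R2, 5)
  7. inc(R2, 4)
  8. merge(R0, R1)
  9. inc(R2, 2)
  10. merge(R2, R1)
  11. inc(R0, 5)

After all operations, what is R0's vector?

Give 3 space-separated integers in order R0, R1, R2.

Op 1: inc R1 by 2 -> R1=(0,2,0) value=2
Op 2: inc R0 by 5 -> R0=(5,0,0) value=5
Op 3: merge R1<->R2 -> R1=(0,2,0) R2=(0,2,0)
Op 4: merge R2<->R0 -> R2=(5,2,0) R0=(5,2,0)
Op 5: merge R1<->R2 -> R1=(5,2,0) R2=(5,2,0)
Op 6: inc R2 by 5 -> R2=(5,2,5) value=12
Op 7: inc R2 by 4 -> R2=(5,2,9) value=16
Op 8: merge R0<->R1 -> R0=(5,2,0) R1=(5,2,0)
Op 9: inc R2 by 2 -> R2=(5,2,11) value=18
Op 10: merge R2<->R1 -> R2=(5,2,11) R1=(5,2,11)
Op 11: inc R0 by 5 -> R0=(10,2,0) value=12

Answer: 10 2 0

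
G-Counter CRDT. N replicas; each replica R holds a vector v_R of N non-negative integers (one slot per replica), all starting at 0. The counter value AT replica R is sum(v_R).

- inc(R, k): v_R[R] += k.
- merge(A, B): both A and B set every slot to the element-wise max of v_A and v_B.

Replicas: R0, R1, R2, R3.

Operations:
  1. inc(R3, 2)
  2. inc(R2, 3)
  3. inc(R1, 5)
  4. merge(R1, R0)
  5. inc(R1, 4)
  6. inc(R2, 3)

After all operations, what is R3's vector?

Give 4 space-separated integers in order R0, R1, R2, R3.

Op 1: inc R3 by 2 -> R3=(0,0,0,2) value=2
Op 2: inc R2 by 3 -> R2=(0,0,3,0) value=3
Op 3: inc R1 by 5 -> R1=(0,5,0,0) value=5
Op 4: merge R1<->R0 -> R1=(0,5,0,0) R0=(0,5,0,0)
Op 5: inc R1 by 4 -> R1=(0,9,0,0) value=9
Op 6: inc R2 by 3 -> R2=(0,0,6,0) value=6

Answer: 0 0 0 2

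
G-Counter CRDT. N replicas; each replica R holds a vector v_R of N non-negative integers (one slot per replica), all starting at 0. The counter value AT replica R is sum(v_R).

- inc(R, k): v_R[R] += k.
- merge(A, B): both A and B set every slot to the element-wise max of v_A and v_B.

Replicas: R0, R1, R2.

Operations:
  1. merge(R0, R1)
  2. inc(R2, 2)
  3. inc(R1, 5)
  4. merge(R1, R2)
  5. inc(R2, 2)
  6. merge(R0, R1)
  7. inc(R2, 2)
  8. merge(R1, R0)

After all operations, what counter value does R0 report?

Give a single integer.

Op 1: merge R0<->R1 -> R0=(0,0,0) R1=(0,0,0)
Op 2: inc R2 by 2 -> R2=(0,0,2) value=2
Op 3: inc R1 by 5 -> R1=(0,5,0) value=5
Op 4: merge R1<->R2 -> R1=(0,5,2) R2=(0,5,2)
Op 5: inc R2 by 2 -> R2=(0,5,4) value=9
Op 6: merge R0<->R1 -> R0=(0,5,2) R1=(0,5,2)
Op 7: inc R2 by 2 -> R2=(0,5,6) value=11
Op 8: merge R1<->R0 -> R1=(0,5,2) R0=(0,5,2)

Answer: 7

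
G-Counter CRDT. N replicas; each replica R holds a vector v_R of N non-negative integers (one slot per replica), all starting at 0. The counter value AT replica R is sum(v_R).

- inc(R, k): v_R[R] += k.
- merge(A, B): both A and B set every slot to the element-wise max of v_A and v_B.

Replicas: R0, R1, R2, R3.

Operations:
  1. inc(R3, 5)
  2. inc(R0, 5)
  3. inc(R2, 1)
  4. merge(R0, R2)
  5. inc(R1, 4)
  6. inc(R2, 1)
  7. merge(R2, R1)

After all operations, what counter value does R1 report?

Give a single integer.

Op 1: inc R3 by 5 -> R3=(0,0,0,5) value=5
Op 2: inc R0 by 5 -> R0=(5,0,0,0) value=5
Op 3: inc R2 by 1 -> R2=(0,0,1,0) value=1
Op 4: merge R0<->R2 -> R0=(5,0,1,0) R2=(5,0,1,0)
Op 5: inc R1 by 4 -> R1=(0,4,0,0) value=4
Op 6: inc R2 by 1 -> R2=(5,0,2,0) value=7
Op 7: merge R2<->R1 -> R2=(5,4,2,0) R1=(5,4,2,0)

Answer: 11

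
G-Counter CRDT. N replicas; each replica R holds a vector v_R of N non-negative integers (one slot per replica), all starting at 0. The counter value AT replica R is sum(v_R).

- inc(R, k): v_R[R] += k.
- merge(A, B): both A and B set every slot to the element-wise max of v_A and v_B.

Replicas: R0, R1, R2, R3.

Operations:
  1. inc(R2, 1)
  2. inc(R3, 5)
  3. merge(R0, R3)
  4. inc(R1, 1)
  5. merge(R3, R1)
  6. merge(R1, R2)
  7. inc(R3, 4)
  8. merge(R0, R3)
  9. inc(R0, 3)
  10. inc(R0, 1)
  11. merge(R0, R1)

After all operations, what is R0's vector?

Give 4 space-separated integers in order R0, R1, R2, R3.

Op 1: inc R2 by 1 -> R2=(0,0,1,0) value=1
Op 2: inc R3 by 5 -> R3=(0,0,0,5) value=5
Op 3: merge R0<->R3 -> R0=(0,0,0,5) R3=(0,0,0,5)
Op 4: inc R1 by 1 -> R1=(0,1,0,0) value=1
Op 5: merge R3<->R1 -> R3=(0,1,0,5) R1=(0,1,0,5)
Op 6: merge R1<->R2 -> R1=(0,1,1,5) R2=(0,1,1,5)
Op 7: inc R3 by 4 -> R3=(0,1,0,9) value=10
Op 8: merge R0<->R3 -> R0=(0,1,0,9) R3=(0,1,0,9)
Op 9: inc R0 by 3 -> R0=(3,1,0,9) value=13
Op 10: inc R0 by 1 -> R0=(4,1,0,9) value=14
Op 11: merge R0<->R1 -> R0=(4,1,1,9) R1=(4,1,1,9)

Answer: 4 1 1 9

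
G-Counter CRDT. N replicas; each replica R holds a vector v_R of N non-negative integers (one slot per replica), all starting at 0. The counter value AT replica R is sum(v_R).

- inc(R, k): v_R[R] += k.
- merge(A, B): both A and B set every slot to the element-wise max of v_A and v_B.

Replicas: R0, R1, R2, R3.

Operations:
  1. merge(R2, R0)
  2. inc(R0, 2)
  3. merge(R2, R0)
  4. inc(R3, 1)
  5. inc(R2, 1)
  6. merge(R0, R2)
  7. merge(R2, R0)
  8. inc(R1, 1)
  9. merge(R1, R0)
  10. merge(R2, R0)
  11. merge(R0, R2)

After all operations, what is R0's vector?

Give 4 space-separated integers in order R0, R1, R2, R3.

Answer: 2 1 1 0

Derivation:
Op 1: merge R2<->R0 -> R2=(0,0,0,0) R0=(0,0,0,0)
Op 2: inc R0 by 2 -> R0=(2,0,0,0) value=2
Op 3: merge R2<->R0 -> R2=(2,0,0,0) R0=(2,0,0,0)
Op 4: inc R3 by 1 -> R3=(0,0,0,1) value=1
Op 5: inc R2 by 1 -> R2=(2,0,1,0) value=3
Op 6: merge R0<->R2 -> R0=(2,0,1,0) R2=(2,0,1,0)
Op 7: merge R2<->R0 -> R2=(2,0,1,0) R0=(2,0,1,0)
Op 8: inc R1 by 1 -> R1=(0,1,0,0) value=1
Op 9: merge R1<->R0 -> R1=(2,1,1,0) R0=(2,1,1,0)
Op 10: merge R2<->R0 -> R2=(2,1,1,0) R0=(2,1,1,0)
Op 11: merge R0<->R2 -> R0=(2,1,1,0) R2=(2,1,1,0)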